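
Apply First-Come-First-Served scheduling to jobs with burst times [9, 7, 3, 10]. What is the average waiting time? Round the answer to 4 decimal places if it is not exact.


FCFS order (as given): [9, 7, 3, 10]
Waiting times:
  Job 1: wait = 0
  Job 2: wait = 9
  Job 3: wait = 16
  Job 4: wait = 19
Sum of waiting times = 44
Average waiting time = 44/4 = 11.0

11.0


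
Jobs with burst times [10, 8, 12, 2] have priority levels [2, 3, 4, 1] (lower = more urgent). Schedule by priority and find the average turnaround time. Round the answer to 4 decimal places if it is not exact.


Sort by priority (ascending = highest first):
Order: [(1, 2), (2, 10), (3, 8), (4, 12)]
Completion times:
  Priority 1, burst=2, C=2
  Priority 2, burst=10, C=12
  Priority 3, burst=8, C=20
  Priority 4, burst=12, C=32
Average turnaround = 66/4 = 16.5

16.5


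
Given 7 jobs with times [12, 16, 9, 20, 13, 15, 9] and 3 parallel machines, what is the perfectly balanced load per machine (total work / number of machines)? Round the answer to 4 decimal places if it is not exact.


Total processing time = 12 + 16 + 9 + 20 + 13 + 15 + 9 = 94
Number of machines = 3
Ideal balanced load = 94 / 3 = 31.3333

31.3333


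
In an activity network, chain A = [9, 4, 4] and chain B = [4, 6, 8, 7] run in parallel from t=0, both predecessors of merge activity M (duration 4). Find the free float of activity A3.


ES(A3) = sum of predecessors on chain A = 13
EF(A3) = ES + duration = 13 + 4 = 17
Successor of A3 is M. ES(M) = max(sum(A), sum(B)) = max(17, 25) = 25
Free float = ES(successor) - EF(current) = 25 - 17 = 8

8


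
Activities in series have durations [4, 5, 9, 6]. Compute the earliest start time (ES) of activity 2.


Activity 2 starts after activities 1 through 1 complete.
Predecessor durations: [4]
ES = 4 = 4

4


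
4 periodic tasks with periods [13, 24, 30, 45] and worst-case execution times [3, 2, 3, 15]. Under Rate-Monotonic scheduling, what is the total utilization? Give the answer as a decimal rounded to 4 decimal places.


Compute individual utilizations (exact fractions):
  Task 1: C/T = 3/13 (approx. 0.2308)
  Task 2: C/T = 2/24 = 1/12 (approx. 0.0833)
  Task 3: C/T = 3/30 = 1/10 (approx. 0.1)
  Task 4: C/T = 15/45 = 1/3 (approx. 0.3333)
Total utilization U = 3/13 + 1/12 + 1/10 + 1/3 = 583/780
Rounded to 4 decimal places: U = 0.7474
RM (Liu & Layland) bound for 4 tasks = 0.756828; compare with U = 583/780 (approx. 0.747436)
U <= bound, so schedulable by RM sufficient condition.

0.7474


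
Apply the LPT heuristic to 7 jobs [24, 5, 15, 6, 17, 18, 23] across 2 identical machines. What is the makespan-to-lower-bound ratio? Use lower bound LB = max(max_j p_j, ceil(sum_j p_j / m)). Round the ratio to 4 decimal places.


LPT order: [24, 23, 18, 17, 15, 6, 5]
Machine loads after assignment: [56, 52]
LPT makespan = 56
Lower bound = max(max_job, ceil(total/2)) = max(24, 54) = 54
Ratio = 56 / 54 = 1.037

1.037


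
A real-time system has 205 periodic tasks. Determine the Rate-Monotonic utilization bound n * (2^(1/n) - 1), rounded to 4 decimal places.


Compute 2^(1/205) = 1.0033869285
Subtract 1: 1.0033869285 - 1 = 0.0033869285
Multiply by n: 205 * 0.0033869285 = 0.6943203425
Round to 4 dp: 0.6943

0.6943


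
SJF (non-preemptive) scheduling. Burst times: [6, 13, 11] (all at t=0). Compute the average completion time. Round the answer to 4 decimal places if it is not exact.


SJF order (ascending): [6, 11, 13]
Completion times:
  Job 1: burst=6, C=6
  Job 2: burst=11, C=17
  Job 3: burst=13, C=30
Average completion = 53/3 = 17.6667

17.6667


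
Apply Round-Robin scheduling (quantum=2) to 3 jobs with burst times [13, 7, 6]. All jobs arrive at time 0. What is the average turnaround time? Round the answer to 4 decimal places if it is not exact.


Time quantum = 2
Execution trace:
  J1 runs 2 units, time = 2
  J2 runs 2 units, time = 4
  J3 runs 2 units, time = 6
  J1 runs 2 units, time = 8
  J2 runs 2 units, time = 10
  J3 runs 2 units, time = 12
  J1 runs 2 units, time = 14
  J2 runs 2 units, time = 16
  J3 runs 2 units, time = 18
  J1 runs 2 units, time = 20
  J2 runs 1 units, time = 21
  J1 runs 2 units, time = 23
  J1 runs 2 units, time = 25
  J1 runs 1 units, time = 26
Finish times: [26, 21, 18]
Average turnaround = 65/3 = 21.6667

21.6667


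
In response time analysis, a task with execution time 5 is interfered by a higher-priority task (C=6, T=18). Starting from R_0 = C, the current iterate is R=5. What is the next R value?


R_next = C + ceil(R_prev / T_hp) * C_hp
ceil(5 / 18) = ceil(0.2778) = 1
Interference = 1 * 6 = 6
R_next = 5 + 6 = 11

11


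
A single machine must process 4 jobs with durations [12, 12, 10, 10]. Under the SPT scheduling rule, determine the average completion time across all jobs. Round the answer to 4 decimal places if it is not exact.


Sort jobs by processing time (SPT order): [10, 10, 12, 12]
Compute completion times sequentially:
  Job 1: processing = 10, completes at 10
  Job 2: processing = 10, completes at 20
  Job 3: processing = 12, completes at 32
  Job 4: processing = 12, completes at 44
Sum of completion times = 106
Average completion time = 106/4 = 26.5

26.5


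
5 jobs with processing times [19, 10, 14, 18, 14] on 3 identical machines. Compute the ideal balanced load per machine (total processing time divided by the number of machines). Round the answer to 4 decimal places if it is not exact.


Total processing time = 19 + 10 + 14 + 18 + 14 = 75
Number of machines = 3
Ideal balanced load = 75 / 3 = 25.0

25.0


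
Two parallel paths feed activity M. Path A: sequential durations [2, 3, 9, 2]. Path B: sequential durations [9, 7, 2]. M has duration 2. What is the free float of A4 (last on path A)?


ES(A4) = sum of predecessors on chain A = 14
EF(A4) = ES + duration = 14 + 2 = 16
Successor of A4 is M. ES(M) = max(sum(A), sum(B)) = max(16, 18) = 18
Free float = ES(successor) - EF(current) = 18 - 16 = 2

2


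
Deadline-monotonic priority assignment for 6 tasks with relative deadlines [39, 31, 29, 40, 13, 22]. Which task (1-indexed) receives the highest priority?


Sort tasks by relative deadline (ascending):
  Task 5: deadline = 13
  Task 6: deadline = 22
  Task 3: deadline = 29
  Task 2: deadline = 31
  Task 1: deadline = 39
  Task 4: deadline = 40
Priority order (highest first): [5, 6, 3, 2, 1, 4]
Highest priority task = 5

5


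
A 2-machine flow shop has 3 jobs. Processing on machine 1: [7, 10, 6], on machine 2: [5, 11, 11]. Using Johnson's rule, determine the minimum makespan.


Apply Johnson's rule:
  Group 1 (a <= b): [(3, 6, 11), (2, 10, 11)]
  Group 2 (a > b): [(1, 7, 5)]
Optimal job order: [3, 2, 1]
Schedule:
  Job 3: M1 done at 6, M2 done at 17
  Job 2: M1 done at 16, M2 done at 28
  Job 1: M1 done at 23, M2 done at 33
Makespan = 33

33


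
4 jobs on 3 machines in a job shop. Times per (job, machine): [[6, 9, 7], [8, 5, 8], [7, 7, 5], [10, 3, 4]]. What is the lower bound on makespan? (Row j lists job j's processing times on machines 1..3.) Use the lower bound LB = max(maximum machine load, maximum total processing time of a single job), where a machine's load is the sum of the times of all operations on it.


Machine loads:
  Machine 1: 6 + 8 + 7 + 10 = 31
  Machine 2: 9 + 5 + 7 + 3 = 24
  Machine 3: 7 + 8 + 5 + 4 = 24
Max machine load = 31
Job totals:
  Job 1: 22
  Job 2: 21
  Job 3: 19
  Job 4: 17
Max job total = 22
Lower bound = max(31, 22) = 31

31


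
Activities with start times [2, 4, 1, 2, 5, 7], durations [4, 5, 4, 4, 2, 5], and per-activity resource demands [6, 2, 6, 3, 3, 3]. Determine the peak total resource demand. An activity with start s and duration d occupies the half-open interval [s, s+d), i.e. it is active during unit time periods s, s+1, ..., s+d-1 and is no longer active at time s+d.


Each activity i is active on [start_i, start_i + duration_i).
Compute total resource usage per time slot:
  t=0: active resources = [], total = 0
  t=1: active resources = [6], total = 6
  t=2: active resources = [6, 6, 3], total = 15
  t=3: active resources = [6, 6, 3], total = 15
  t=4: active resources = [6, 2, 6, 3], total = 17
  t=5: active resources = [6, 2, 3, 3], total = 14
  t=6: active resources = [2, 3], total = 5
  t=7: active resources = [2, 3], total = 5
  t=8: active resources = [2, 3], total = 5
  t=9: active resources = [3], total = 3
  t=10: active resources = [3], total = 3
  t=11: active resources = [3], total = 3
Peak resource demand = 17

17


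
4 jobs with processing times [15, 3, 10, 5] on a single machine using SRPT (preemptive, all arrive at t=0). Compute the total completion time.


Since all jobs arrive at t=0, SRPT equals SPT ordering.
SPT order: [3, 5, 10, 15]
Completion times:
  Job 1: p=3, C=3
  Job 2: p=5, C=8
  Job 3: p=10, C=18
  Job 4: p=15, C=33
Total completion time = 3 + 8 + 18 + 33 = 62

62


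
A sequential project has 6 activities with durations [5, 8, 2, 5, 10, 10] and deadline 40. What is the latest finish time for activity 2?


LF(activity 2) = deadline - sum of successor durations
Successors: activities 3 through 6 with durations [2, 5, 10, 10]
Sum of successor durations = 27
LF = 40 - 27 = 13

13


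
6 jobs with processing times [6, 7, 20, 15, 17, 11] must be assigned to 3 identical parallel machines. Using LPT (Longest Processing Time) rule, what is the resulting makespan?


Sort jobs in decreasing order (LPT): [20, 17, 15, 11, 7, 6]
Assign each job to the least loaded machine:
  Machine 1: jobs [20, 6], load = 26
  Machine 2: jobs [17, 7], load = 24
  Machine 3: jobs [15, 11], load = 26
Makespan = max load = 26

26


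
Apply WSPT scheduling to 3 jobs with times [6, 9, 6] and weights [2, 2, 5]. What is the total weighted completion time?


Compute p/w ratios and sort ascending (WSPT): [(6, 5), (6, 2), (9, 2)]
Compute weighted completion times:
  Job (p=6,w=5): C=6, w*C=5*6=30
  Job (p=6,w=2): C=12, w*C=2*12=24
  Job (p=9,w=2): C=21, w*C=2*21=42
Total weighted completion time = 96

96


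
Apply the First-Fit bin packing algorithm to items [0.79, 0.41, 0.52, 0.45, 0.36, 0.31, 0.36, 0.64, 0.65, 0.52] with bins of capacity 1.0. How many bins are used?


Place items sequentially using First-Fit:
  Item 0.79 -> new Bin 1
  Item 0.41 -> new Bin 2
  Item 0.52 -> Bin 2 (now 0.93)
  Item 0.45 -> new Bin 3
  Item 0.36 -> Bin 3 (now 0.81)
  Item 0.31 -> new Bin 4
  Item 0.36 -> Bin 4 (now 0.67)
  Item 0.64 -> new Bin 5
  Item 0.65 -> new Bin 6
  Item 0.52 -> new Bin 7
Total bins used = 7

7


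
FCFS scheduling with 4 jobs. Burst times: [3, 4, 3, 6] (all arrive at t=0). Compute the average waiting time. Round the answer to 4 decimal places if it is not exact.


FCFS order (as given): [3, 4, 3, 6]
Waiting times:
  Job 1: wait = 0
  Job 2: wait = 3
  Job 3: wait = 7
  Job 4: wait = 10
Sum of waiting times = 20
Average waiting time = 20/4 = 5.0

5.0


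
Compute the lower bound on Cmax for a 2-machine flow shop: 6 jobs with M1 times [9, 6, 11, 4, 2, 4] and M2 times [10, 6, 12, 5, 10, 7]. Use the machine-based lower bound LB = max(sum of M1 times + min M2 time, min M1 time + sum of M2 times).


LB1 = sum(M1 times) + min(M2 times) = 36 + 5 = 41
LB2 = min(M1 times) + sum(M2 times) = 2 + 50 = 52
Lower bound = max(LB1, LB2) = max(41, 52) = 52

52


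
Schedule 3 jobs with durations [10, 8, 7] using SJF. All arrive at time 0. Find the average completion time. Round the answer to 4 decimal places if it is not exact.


SJF order (ascending): [7, 8, 10]
Completion times:
  Job 1: burst=7, C=7
  Job 2: burst=8, C=15
  Job 3: burst=10, C=25
Average completion = 47/3 = 15.6667

15.6667


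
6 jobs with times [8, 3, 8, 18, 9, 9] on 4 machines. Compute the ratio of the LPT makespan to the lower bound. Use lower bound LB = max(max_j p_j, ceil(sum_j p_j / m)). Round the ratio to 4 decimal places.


LPT order: [18, 9, 9, 8, 8, 3]
Machine loads after assignment: [18, 12, 9, 16]
LPT makespan = 18
Lower bound = max(max_job, ceil(total/4)) = max(18, 14) = 18
Ratio = 18 / 18 = 1.0

1.0


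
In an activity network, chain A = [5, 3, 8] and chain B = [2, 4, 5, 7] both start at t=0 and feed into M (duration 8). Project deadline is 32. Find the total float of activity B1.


Forward pass: ES(B1) = sum of predecessors on chain B = 0
EF = ES + duration = 0 + 2 = 2
Backward pass: LF(M) = deadline = 32; LS(M) = 32 - 8 = 24
LF(B1) = LS(M) - sum(successors on chain B) = 24 - 16 = 8
LS = LF - duration = 8 - 2 = 6
Total float = LS - ES = 6 - 0 = 6

6


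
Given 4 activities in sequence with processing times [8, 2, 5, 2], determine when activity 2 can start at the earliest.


Activity 2 starts after activities 1 through 1 complete.
Predecessor durations: [8]
ES = 8 = 8

8


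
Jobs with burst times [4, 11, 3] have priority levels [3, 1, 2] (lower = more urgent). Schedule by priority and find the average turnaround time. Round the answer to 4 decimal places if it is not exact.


Sort by priority (ascending = highest first):
Order: [(1, 11), (2, 3), (3, 4)]
Completion times:
  Priority 1, burst=11, C=11
  Priority 2, burst=3, C=14
  Priority 3, burst=4, C=18
Average turnaround = 43/3 = 14.3333

14.3333


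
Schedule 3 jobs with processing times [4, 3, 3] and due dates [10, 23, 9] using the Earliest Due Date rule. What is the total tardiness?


Sort by due date (EDD order): [(3, 9), (4, 10), (3, 23)]
Compute completion times and tardiness:
  Job 1: p=3, d=9, C=3, tardiness=max(0,3-9)=0
  Job 2: p=4, d=10, C=7, tardiness=max(0,7-10)=0
  Job 3: p=3, d=23, C=10, tardiness=max(0,10-23)=0
Total tardiness = 0

0


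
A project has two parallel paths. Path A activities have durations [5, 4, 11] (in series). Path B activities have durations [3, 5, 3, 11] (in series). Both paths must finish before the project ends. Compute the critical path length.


Path A total = 5 + 4 + 11 = 20
Path B total = 3 + 5 + 3 + 11 = 22
Critical path = longest path = max(20, 22) = 22

22


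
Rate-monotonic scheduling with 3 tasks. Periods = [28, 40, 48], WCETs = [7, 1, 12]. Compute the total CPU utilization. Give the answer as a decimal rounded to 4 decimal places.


Compute individual utilizations (exact fractions):
  Task 1: C/T = 7/28 = 1/4 (approx. 0.25)
  Task 2: C/T = 1/40 (approx. 0.025)
  Task 3: C/T = 12/48 = 1/4 (approx. 0.25)
Total utilization U = 1/4 + 1/40 + 1/4 = 21/40
Rounded to 4 decimal places: U = 0.5250
RM (Liu & Layland) bound for 3 tasks = 0.779763; compare with U = 21/40 (approx. 0.525000)
U <= bound, so schedulable by RM sufficient condition.

0.5250


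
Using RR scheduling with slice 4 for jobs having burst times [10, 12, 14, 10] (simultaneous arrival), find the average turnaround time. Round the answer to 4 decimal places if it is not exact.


Time quantum = 4
Execution trace:
  J1 runs 4 units, time = 4
  J2 runs 4 units, time = 8
  J3 runs 4 units, time = 12
  J4 runs 4 units, time = 16
  J1 runs 4 units, time = 20
  J2 runs 4 units, time = 24
  J3 runs 4 units, time = 28
  J4 runs 4 units, time = 32
  J1 runs 2 units, time = 34
  J2 runs 4 units, time = 38
  J3 runs 4 units, time = 42
  J4 runs 2 units, time = 44
  J3 runs 2 units, time = 46
Finish times: [34, 38, 46, 44]
Average turnaround = 162/4 = 40.5

40.5


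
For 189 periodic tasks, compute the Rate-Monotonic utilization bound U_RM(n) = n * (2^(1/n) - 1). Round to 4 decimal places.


Compute 2^(1/189) = 1.0036741787
Subtract 1: 1.0036741787 - 1 = 0.0036741787
Multiply by n: 189 * 0.0036741787 = 0.6944197743
Round to 4 dp: 0.6944

0.6944


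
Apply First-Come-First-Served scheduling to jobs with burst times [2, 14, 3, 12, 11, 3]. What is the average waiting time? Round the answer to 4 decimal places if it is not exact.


FCFS order (as given): [2, 14, 3, 12, 11, 3]
Waiting times:
  Job 1: wait = 0
  Job 2: wait = 2
  Job 3: wait = 16
  Job 4: wait = 19
  Job 5: wait = 31
  Job 6: wait = 42
Sum of waiting times = 110
Average waiting time = 110/6 = 18.3333

18.3333


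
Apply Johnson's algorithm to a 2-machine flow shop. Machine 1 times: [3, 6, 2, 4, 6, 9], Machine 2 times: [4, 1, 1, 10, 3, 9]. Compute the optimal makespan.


Apply Johnson's rule:
  Group 1 (a <= b): [(1, 3, 4), (4, 4, 10), (6, 9, 9)]
  Group 2 (a > b): [(5, 6, 3), (2, 6, 1), (3, 2, 1)]
Optimal job order: [1, 4, 6, 5, 2, 3]
Schedule:
  Job 1: M1 done at 3, M2 done at 7
  Job 4: M1 done at 7, M2 done at 17
  Job 6: M1 done at 16, M2 done at 26
  Job 5: M1 done at 22, M2 done at 29
  Job 2: M1 done at 28, M2 done at 30
  Job 3: M1 done at 30, M2 done at 31
Makespan = 31

31


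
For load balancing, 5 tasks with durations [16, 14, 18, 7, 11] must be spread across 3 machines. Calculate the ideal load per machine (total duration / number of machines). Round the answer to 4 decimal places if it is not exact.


Total processing time = 16 + 14 + 18 + 7 + 11 = 66
Number of machines = 3
Ideal balanced load = 66 / 3 = 22.0

22.0


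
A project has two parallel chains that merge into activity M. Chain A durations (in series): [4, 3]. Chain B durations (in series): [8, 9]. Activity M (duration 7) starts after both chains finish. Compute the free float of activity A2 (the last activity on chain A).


ES(A2) = sum of predecessors on chain A = 4
EF(A2) = ES + duration = 4 + 3 = 7
Successor of A2 is M. ES(M) = max(sum(A), sum(B)) = max(7, 17) = 17
Free float = ES(successor) - EF(current) = 17 - 7 = 10

10


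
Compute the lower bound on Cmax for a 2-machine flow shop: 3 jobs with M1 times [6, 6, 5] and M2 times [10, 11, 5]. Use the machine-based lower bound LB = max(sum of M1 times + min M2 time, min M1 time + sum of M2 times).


LB1 = sum(M1 times) + min(M2 times) = 17 + 5 = 22
LB2 = min(M1 times) + sum(M2 times) = 5 + 26 = 31
Lower bound = max(LB1, LB2) = max(22, 31) = 31

31


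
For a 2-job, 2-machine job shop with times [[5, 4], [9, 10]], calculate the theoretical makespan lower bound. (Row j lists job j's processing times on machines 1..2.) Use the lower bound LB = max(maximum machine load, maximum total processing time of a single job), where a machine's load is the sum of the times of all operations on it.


Machine loads:
  Machine 1: 5 + 9 = 14
  Machine 2: 4 + 10 = 14
Max machine load = 14
Job totals:
  Job 1: 9
  Job 2: 19
Max job total = 19
Lower bound = max(14, 19) = 19

19


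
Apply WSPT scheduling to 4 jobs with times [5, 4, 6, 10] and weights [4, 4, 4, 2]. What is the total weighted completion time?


Compute p/w ratios and sort ascending (WSPT): [(4, 4), (5, 4), (6, 4), (10, 2)]
Compute weighted completion times:
  Job (p=4,w=4): C=4, w*C=4*4=16
  Job (p=5,w=4): C=9, w*C=4*9=36
  Job (p=6,w=4): C=15, w*C=4*15=60
  Job (p=10,w=2): C=25, w*C=2*25=50
Total weighted completion time = 162

162


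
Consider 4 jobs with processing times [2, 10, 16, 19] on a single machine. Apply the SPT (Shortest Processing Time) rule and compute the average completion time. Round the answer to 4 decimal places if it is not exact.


Sort jobs by processing time (SPT order): [2, 10, 16, 19]
Compute completion times sequentially:
  Job 1: processing = 2, completes at 2
  Job 2: processing = 10, completes at 12
  Job 3: processing = 16, completes at 28
  Job 4: processing = 19, completes at 47
Sum of completion times = 89
Average completion time = 89/4 = 22.25

22.25


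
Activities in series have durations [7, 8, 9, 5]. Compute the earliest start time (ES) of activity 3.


Activity 3 starts after activities 1 through 2 complete.
Predecessor durations: [7, 8]
ES = 7 + 8 = 15

15


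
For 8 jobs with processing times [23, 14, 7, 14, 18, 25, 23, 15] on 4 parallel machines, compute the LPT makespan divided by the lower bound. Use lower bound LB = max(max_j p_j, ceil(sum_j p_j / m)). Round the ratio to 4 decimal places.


LPT order: [25, 23, 23, 18, 15, 14, 14, 7]
Machine loads after assignment: [32, 37, 37, 33]
LPT makespan = 37
Lower bound = max(max_job, ceil(total/4)) = max(25, 35) = 35
Ratio = 37 / 35 = 1.0571

1.0571


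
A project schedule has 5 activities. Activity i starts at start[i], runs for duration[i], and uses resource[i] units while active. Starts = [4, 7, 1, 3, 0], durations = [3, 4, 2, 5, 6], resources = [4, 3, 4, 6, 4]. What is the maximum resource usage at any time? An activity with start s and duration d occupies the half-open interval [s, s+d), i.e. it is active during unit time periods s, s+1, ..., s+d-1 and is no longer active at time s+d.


Each activity i is active on [start_i, start_i + duration_i).
Compute total resource usage per time slot:
  t=0: active resources = [4], total = 4
  t=1: active resources = [4, 4], total = 8
  t=2: active resources = [4, 4], total = 8
  t=3: active resources = [6, 4], total = 10
  t=4: active resources = [4, 6, 4], total = 14
  t=5: active resources = [4, 6, 4], total = 14
  t=6: active resources = [4, 6], total = 10
  t=7: active resources = [3, 6], total = 9
  t=8: active resources = [3], total = 3
  t=9: active resources = [3], total = 3
  t=10: active resources = [3], total = 3
Peak resource demand = 14

14


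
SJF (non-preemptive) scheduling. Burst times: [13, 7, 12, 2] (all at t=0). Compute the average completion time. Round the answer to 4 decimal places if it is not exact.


SJF order (ascending): [2, 7, 12, 13]
Completion times:
  Job 1: burst=2, C=2
  Job 2: burst=7, C=9
  Job 3: burst=12, C=21
  Job 4: burst=13, C=34
Average completion = 66/4 = 16.5

16.5


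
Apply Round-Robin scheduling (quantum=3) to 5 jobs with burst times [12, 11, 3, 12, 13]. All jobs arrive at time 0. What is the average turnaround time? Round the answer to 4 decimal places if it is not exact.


Time quantum = 3
Execution trace:
  J1 runs 3 units, time = 3
  J2 runs 3 units, time = 6
  J3 runs 3 units, time = 9
  J4 runs 3 units, time = 12
  J5 runs 3 units, time = 15
  J1 runs 3 units, time = 18
  J2 runs 3 units, time = 21
  J4 runs 3 units, time = 24
  J5 runs 3 units, time = 27
  J1 runs 3 units, time = 30
  J2 runs 3 units, time = 33
  J4 runs 3 units, time = 36
  J5 runs 3 units, time = 39
  J1 runs 3 units, time = 42
  J2 runs 2 units, time = 44
  J4 runs 3 units, time = 47
  J5 runs 3 units, time = 50
  J5 runs 1 units, time = 51
Finish times: [42, 44, 9, 47, 51]
Average turnaround = 193/5 = 38.6

38.6


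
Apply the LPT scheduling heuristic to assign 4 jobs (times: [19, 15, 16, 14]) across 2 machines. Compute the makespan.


Sort jobs in decreasing order (LPT): [19, 16, 15, 14]
Assign each job to the least loaded machine:
  Machine 1: jobs [19, 14], load = 33
  Machine 2: jobs [16, 15], load = 31
Makespan = max load = 33

33


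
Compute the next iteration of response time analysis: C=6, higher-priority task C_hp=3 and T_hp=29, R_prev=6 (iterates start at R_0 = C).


R_next = C + ceil(R_prev / T_hp) * C_hp
ceil(6 / 29) = ceil(0.2069) = 1
Interference = 1 * 3 = 3
R_next = 6 + 3 = 9

9


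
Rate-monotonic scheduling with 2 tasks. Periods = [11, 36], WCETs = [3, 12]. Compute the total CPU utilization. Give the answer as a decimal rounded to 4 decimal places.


Compute individual utilizations (exact fractions):
  Task 1: C/T = 3/11 (approx. 0.2727)
  Task 2: C/T = 12/36 = 1/3 (approx. 0.3333)
Total utilization U = 3/11 + 1/3 = 20/33
Rounded to 4 decimal places: U = 0.6061
RM (Liu & Layland) bound for 2 tasks = 0.828427; compare with U = 20/33 (approx. 0.606061)
U <= bound, so schedulable by RM sufficient condition.

0.6061


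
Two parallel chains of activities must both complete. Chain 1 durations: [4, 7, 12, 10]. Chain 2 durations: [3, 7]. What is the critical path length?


Path A total = 4 + 7 + 12 + 10 = 33
Path B total = 3 + 7 = 10
Critical path = longest path = max(33, 10) = 33

33


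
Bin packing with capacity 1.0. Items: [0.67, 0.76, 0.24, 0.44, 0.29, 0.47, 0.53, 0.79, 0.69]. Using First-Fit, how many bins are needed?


Place items sequentially using First-Fit:
  Item 0.67 -> new Bin 1
  Item 0.76 -> new Bin 2
  Item 0.24 -> Bin 1 (now 0.91)
  Item 0.44 -> new Bin 3
  Item 0.29 -> Bin 3 (now 0.73)
  Item 0.47 -> new Bin 4
  Item 0.53 -> Bin 4 (now 1.0)
  Item 0.79 -> new Bin 5
  Item 0.69 -> new Bin 6
Total bins used = 6

6


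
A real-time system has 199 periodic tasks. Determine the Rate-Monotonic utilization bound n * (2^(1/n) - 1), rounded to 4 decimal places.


Compute 2^(1/199) = 1.0034892249
Subtract 1: 1.0034892249 - 1 = 0.0034892249
Multiply by n: 199 * 0.0034892249 = 0.6943557551
Round to 4 dp: 0.6944

0.6944


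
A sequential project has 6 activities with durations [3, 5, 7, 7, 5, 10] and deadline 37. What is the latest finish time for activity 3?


LF(activity 3) = deadline - sum of successor durations
Successors: activities 4 through 6 with durations [7, 5, 10]
Sum of successor durations = 22
LF = 37 - 22 = 15

15


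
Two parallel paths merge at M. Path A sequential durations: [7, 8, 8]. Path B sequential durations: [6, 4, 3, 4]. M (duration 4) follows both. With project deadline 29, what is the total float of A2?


Forward pass: ES(A2) = sum of predecessors on chain A = 7
EF = ES + duration = 7 + 8 = 15
Backward pass: LF(M) = deadline = 29; LS(M) = 29 - 4 = 25
LF(A2) = LS(M) - sum(successors on chain A) = 25 - 8 = 17
LS = LF - duration = 17 - 8 = 9
Total float = LS - ES = 9 - 7 = 2

2


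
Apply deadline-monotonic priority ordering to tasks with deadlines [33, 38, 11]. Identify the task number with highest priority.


Sort tasks by relative deadline (ascending):
  Task 3: deadline = 11
  Task 1: deadline = 33
  Task 2: deadline = 38
Priority order (highest first): [3, 1, 2]
Highest priority task = 3

3


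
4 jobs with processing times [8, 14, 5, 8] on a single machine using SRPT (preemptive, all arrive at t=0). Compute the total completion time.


Since all jobs arrive at t=0, SRPT equals SPT ordering.
SPT order: [5, 8, 8, 14]
Completion times:
  Job 1: p=5, C=5
  Job 2: p=8, C=13
  Job 3: p=8, C=21
  Job 4: p=14, C=35
Total completion time = 5 + 13 + 21 + 35 = 74

74


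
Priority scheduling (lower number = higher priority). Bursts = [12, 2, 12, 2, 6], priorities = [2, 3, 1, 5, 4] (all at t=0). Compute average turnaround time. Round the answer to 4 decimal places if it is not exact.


Sort by priority (ascending = highest first):
Order: [(1, 12), (2, 12), (3, 2), (4, 6), (5, 2)]
Completion times:
  Priority 1, burst=12, C=12
  Priority 2, burst=12, C=24
  Priority 3, burst=2, C=26
  Priority 4, burst=6, C=32
  Priority 5, burst=2, C=34
Average turnaround = 128/5 = 25.6

25.6


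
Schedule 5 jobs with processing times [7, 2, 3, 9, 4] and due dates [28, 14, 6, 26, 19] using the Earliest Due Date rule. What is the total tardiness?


Sort by due date (EDD order): [(3, 6), (2, 14), (4, 19), (9, 26), (7, 28)]
Compute completion times and tardiness:
  Job 1: p=3, d=6, C=3, tardiness=max(0,3-6)=0
  Job 2: p=2, d=14, C=5, tardiness=max(0,5-14)=0
  Job 3: p=4, d=19, C=9, tardiness=max(0,9-19)=0
  Job 4: p=9, d=26, C=18, tardiness=max(0,18-26)=0
  Job 5: p=7, d=28, C=25, tardiness=max(0,25-28)=0
Total tardiness = 0

0


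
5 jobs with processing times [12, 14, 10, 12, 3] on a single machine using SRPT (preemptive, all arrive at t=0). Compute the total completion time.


Since all jobs arrive at t=0, SRPT equals SPT ordering.
SPT order: [3, 10, 12, 12, 14]
Completion times:
  Job 1: p=3, C=3
  Job 2: p=10, C=13
  Job 3: p=12, C=25
  Job 4: p=12, C=37
  Job 5: p=14, C=51
Total completion time = 3 + 13 + 25 + 37 + 51 = 129

129


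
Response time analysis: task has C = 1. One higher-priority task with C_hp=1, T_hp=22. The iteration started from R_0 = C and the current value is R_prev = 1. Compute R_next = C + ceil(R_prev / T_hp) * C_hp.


R_next = C + ceil(R_prev / T_hp) * C_hp
ceil(1 / 22) = ceil(0.0455) = 1
Interference = 1 * 1 = 1
R_next = 1 + 1 = 2

2


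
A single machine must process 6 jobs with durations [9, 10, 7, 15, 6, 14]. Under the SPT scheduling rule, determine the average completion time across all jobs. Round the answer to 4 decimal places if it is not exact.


Sort jobs by processing time (SPT order): [6, 7, 9, 10, 14, 15]
Compute completion times sequentially:
  Job 1: processing = 6, completes at 6
  Job 2: processing = 7, completes at 13
  Job 3: processing = 9, completes at 22
  Job 4: processing = 10, completes at 32
  Job 5: processing = 14, completes at 46
  Job 6: processing = 15, completes at 61
Sum of completion times = 180
Average completion time = 180/6 = 30.0

30.0


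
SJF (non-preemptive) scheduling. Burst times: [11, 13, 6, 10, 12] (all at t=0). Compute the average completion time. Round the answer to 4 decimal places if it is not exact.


SJF order (ascending): [6, 10, 11, 12, 13]
Completion times:
  Job 1: burst=6, C=6
  Job 2: burst=10, C=16
  Job 3: burst=11, C=27
  Job 4: burst=12, C=39
  Job 5: burst=13, C=52
Average completion = 140/5 = 28.0

28.0


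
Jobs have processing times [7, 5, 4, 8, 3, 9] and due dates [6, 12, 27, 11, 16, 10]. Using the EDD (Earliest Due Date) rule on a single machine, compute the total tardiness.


Sort by due date (EDD order): [(7, 6), (9, 10), (8, 11), (5, 12), (3, 16), (4, 27)]
Compute completion times and tardiness:
  Job 1: p=7, d=6, C=7, tardiness=max(0,7-6)=1
  Job 2: p=9, d=10, C=16, tardiness=max(0,16-10)=6
  Job 3: p=8, d=11, C=24, tardiness=max(0,24-11)=13
  Job 4: p=5, d=12, C=29, tardiness=max(0,29-12)=17
  Job 5: p=3, d=16, C=32, tardiness=max(0,32-16)=16
  Job 6: p=4, d=27, C=36, tardiness=max(0,36-27)=9
Total tardiness = 62

62


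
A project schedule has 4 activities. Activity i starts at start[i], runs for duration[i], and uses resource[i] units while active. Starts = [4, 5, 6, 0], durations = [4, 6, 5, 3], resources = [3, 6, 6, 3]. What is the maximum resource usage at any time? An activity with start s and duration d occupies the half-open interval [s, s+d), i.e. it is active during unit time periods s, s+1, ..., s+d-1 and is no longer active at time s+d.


Each activity i is active on [start_i, start_i + duration_i).
Compute total resource usage per time slot:
  t=0: active resources = [3], total = 3
  t=1: active resources = [3], total = 3
  t=2: active resources = [3], total = 3
  t=3: active resources = [], total = 0
  t=4: active resources = [3], total = 3
  t=5: active resources = [3, 6], total = 9
  t=6: active resources = [3, 6, 6], total = 15
  t=7: active resources = [3, 6, 6], total = 15
  t=8: active resources = [6, 6], total = 12
  t=9: active resources = [6, 6], total = 12
  t=10: active resources = [6, 6], total = 12
Peak resource demand = 15

15


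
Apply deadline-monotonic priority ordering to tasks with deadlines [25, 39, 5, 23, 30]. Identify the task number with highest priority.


Sort tasks by relative deadline (ascending):
  Task 3: deadline = 5
  Task 4: deadline = 23
  Task 1: deadline = 25
  Task 5: deadline = 30
  Task 2: deadline = 39
Priority order (highest first): [3, 4, 1, 5, 2]
Highest priority task = 3

3


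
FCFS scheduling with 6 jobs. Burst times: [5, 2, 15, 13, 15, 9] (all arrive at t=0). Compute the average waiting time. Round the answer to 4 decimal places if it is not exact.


FCFS order (as given): [5, 2, 15, 13, 15, 9]
Waiting times:
  Job 1: wait = 0
  Job 2: wait = 5
  Job 3: wait = 7
  Job 4: wait = 22
  Job 5: wait = 35
  Job 6: wait = 50
Sum of waiting times = 119
Average waiting time = 119/6 = 19.8333

19.8333


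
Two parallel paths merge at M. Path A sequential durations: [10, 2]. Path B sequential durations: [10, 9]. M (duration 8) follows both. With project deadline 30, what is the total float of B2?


Forward pass: ES(B2) = sum of predecessors on chain B = 10
EF = ES + duration = 10 + 9 = 19
Backward pass: LF(M) = deadline = 30; LS(M) = 30 - 8 = 22
LF(B2) = LS(M) - sum(successors on chain B) = 22 - 0 = 22
LS = LF - duration = 22 - 9 = 13
Total float = LS - ES = 13 - 10 = 3

3


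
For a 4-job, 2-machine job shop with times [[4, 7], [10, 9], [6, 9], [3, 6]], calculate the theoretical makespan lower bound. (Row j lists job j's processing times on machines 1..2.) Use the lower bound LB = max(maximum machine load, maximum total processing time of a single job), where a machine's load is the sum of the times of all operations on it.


Machine loads:
  Machine 1: 4 + 10 + 6 + 3 = 23
  Machine 2: 7 + 9 + 9 + 6 = 31
Max machine load = 31
Job totals:
  Job 1: 11
  Job 2: 19
  Job 3: 15
  Job 4: 9
Max job total = 19
Lower bound = max(31, 19) = 31

31


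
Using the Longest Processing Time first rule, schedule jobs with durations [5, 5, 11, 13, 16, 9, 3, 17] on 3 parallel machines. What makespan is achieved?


Sort jobs in decreasing order (LPT): [17, 16, 13, 11, 9, 5, 5, 3]
Assign each job to the least loaded machine:
  Machine 1: jobs [17, 5, 5], load = 27
  Machine 2: jobs [16, 9], load = 25
  Machine 3: jobs [13, 11, 3], load = 27
Makespan = max load = 27

27


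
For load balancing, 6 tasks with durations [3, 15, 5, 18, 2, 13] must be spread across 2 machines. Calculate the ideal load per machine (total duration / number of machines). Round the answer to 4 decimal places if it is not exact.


Total processing time = 3 + 15 + 5 + 18 + 2 + 13 = 56
Number of machines = 2
Ideal balanced load = 56 / 2 = 28.0

28.0


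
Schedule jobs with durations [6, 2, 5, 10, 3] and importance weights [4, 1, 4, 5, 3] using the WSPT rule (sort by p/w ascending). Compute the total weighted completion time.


Compute p/w ratios and sort ascending (WSPT): [(3, 3), (5, 4), (6, 4), (2, 1), (10, 5)]
Compute weighted completion times:
  Job (p=3,w=3): C=3, w*C=3*3=9
  Job (p=5,w=4): C=8, w*C=4*8=32
  Job (p=6,w=4): C=14, w*C=4*14=56
  Job (p=2,w=1): C=16, w*C=1*16=16
  Job (p=10,w=5): C=26, w*C=5*26=130
Total weighted completion time = 243

243


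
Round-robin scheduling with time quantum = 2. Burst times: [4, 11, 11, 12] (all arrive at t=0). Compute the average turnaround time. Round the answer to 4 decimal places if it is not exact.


Time quantum = 2
Execution trace:
  J1 runs 2 units, time = 2
  J2 runs 2 units, time = 4
  J3 runs 2 units, time = 6
  J4 runs 2 units, time = 8
  J1 runs 2 units, time = 10
  J2 runs 2 units, time = 12
  J3 runs 2 units, time = 14
  J4 runs 2 units, time = 16
  J2 runs 2 units, time = 18
  J3 runs 2 units, time = 20
  J4 runs 2 units, time = 22
  J2 runs 2 units, time = 24
  J3 runs 2 units, time = 26
  J4 runs 2 units, time = 28
  J2 runs 2 units, time = 30
  J3 runs 2 units, time = 32
  J4 runs 2 units, time = 34
  J2 runs 1 units, time = 35
  J3 runs 1 units, time = 36
  J4 runs 2 units, time = 38
Finish times: [10, 35, 36, 38]
Average turnaround = 119/4 = 29.75

29.75


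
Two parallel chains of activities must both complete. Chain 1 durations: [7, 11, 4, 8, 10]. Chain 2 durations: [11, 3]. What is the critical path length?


Path A total = 7 + 11 + 4 + 8 + 10 = 40
Path B total = 11 + 3 = 14
Critical path = longest path = max(40, 14) = 40

40


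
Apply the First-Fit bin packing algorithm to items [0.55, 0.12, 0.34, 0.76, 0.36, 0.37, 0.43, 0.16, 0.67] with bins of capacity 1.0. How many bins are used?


Place items sequentially using First-Fit:
  Item 0.55 -> new Bin 1
  Item 0.12 -> Bin 1 (now 0.67)
  Item 0.34 -> new Bin 2
  Item 0.76 -> new Bin 3
  Item 0.36 -> Bin 2 (now 0.7)
  Item 0.37 -> new Bin 4
  Item 0.43 -> Bin 4 (now 0.8)
  Item 0.16 -> Bin 1 (now 0.83)
  Item 0.67 -> new Bin 5
Total bins used = 5

5


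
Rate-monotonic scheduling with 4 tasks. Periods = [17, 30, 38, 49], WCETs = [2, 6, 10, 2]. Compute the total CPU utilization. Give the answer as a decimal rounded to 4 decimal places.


Compute individual utilizations (exact fractions):
  Task 1: C/T = 2/17 (approx. 0.1176)
  Task 2: C/T = 6/30 = 1/5 (approx. 0.2)
  Task 3: C/T = 10/38 = 5/19 (approx. 0.2632)
  Task 4: C/T = 2/49 (approx. 0.0408)
Total utilization U = 2/17 + 1/5 + 5/19 + 2/49 = 49192/79135
Rounded to 4 decimal places: U = 0.6216
RM (Liu & Layland) bound for 4 tasks = 0.756828; compare with U = 49192/79135 (approx. 0.621621)
U <= bound, so schedulable by RM sufficient condition.

0.6216


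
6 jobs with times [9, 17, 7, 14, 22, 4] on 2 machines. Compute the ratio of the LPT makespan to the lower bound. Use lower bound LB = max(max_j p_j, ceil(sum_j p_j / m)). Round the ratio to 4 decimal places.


LPT order: [22, 17, 14, 9, 7, 4]
Machine loads after assignment: [38, 35]
LPT makespan = 38
Lower bound = max(max_job, ceil(total/2)) = max(22, 37) = 37
Ratio = 38 / 37 = 1.027

1.027


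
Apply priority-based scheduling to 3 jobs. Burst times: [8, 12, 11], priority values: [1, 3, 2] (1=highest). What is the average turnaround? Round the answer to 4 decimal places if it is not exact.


Sort by priority (ascending = highest first):
Order: [(1, 8), (2, 11), (3, 12)]
Completion times:
  Priority 1, burst=8, C=8
  Priority 2, burst=11, C=19
  Priority 3, burst=12, C=31
Average turnaround = 58/3 = 19.3333

19.3333


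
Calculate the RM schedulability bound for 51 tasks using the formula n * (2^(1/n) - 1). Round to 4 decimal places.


Compute 2^(1/51) = 1.0136839003
Subtract 1: 1.0136839003 - 1 = 0.0136839003
Multiply by n: 51 * 0.0136839003 = 0.6978789153
Round to 4 dp: 0.6979

0.6979


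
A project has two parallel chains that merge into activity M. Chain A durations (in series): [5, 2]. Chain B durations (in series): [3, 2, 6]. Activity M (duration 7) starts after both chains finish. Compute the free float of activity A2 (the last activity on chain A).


ES(A2) = sum of predecessors on chain A = 5
EF(A2) = ES + duration = 5 + 2 = 7
Successor of A2 is M. ES(M) = max(sum(A), sum(B)) = max(7, 11) = 11
Free float = ES(successor) - EF(current) = 11 - 7 = 4

4


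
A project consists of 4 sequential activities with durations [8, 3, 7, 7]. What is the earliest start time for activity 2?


Activity 2 starts after activities 1 through 1 complete.
Predecessor durations: [8]
ES = 8 = 8

8


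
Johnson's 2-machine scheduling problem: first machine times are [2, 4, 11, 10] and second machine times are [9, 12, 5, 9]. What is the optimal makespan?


Apply Johnson's rule:
  Group 1 (a <= b): [(1, 2, 9), (2, 4, 12)]
  Group 2 (a > b): [(4, 10, 9), (3, 11, 5)]
Optimal job order: [1, 2, 4, 3]
Schedule:
  Job 1: M1 done at 2, M2 done at 11
  Job 2: M1 done at 6, M2 done at 23
  Job 4: M1 done at 16, M2 done at 32
  Job 3: M1 done at 27, M2 done at 37
Makespan = 37

37


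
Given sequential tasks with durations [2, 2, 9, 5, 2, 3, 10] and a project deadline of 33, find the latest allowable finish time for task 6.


LF(activity 6) = deadline - sum of successor durations
Successors: activities 7 through 7 with durations [10]
Sum of successor durations = 10
LF = 33 - 10 = 23

23


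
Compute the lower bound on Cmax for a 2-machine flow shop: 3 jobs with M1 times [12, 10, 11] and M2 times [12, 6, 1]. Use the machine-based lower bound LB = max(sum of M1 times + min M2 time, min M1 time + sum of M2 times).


LB1 = sum(M1 times) + min(M2 times) = 33 + 1 = 34
LB2 = min(M1 times) + sum(M2 times) = 10 + 19 = 29
Lower bound = max(LB1, LB2) = max(34, 29) = 34

34


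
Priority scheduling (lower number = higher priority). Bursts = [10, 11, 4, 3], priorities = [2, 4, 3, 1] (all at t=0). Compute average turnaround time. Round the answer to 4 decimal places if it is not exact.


Sort by priority (ascending = highest first):
Order: [(1, 3), (2, 10), (3, 4), (4, 11)]
Completion times:
  Priority 1, burst=3, C=3
  Priority 2, burst=10, C=13
  Priority 3, burst=4, C=17
  Priority 4, burst=11, C=28
Average turnaround = 61/4 = 15.25

15.25


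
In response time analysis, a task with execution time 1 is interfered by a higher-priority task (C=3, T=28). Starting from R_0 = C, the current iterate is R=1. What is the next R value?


R_next = C + ceil(R_prev / T_hp) * C_hp
ceil(1 / 28) = ceil(0.0357) = 1
Interference = 1 * 3 = 3
R_next = 1 + 3 = 4

4


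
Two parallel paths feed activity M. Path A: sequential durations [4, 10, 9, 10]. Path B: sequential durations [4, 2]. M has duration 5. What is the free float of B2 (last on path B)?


ES(B2) = sum of predecessors on chain B = 4
EF(B2) = ES + duration = 4 + 2 = 6
Successor of B2 is M. ES(M) = max(sum(A), sum(B)) = max(33, 6) = 33
Free float = ES(successor) - EF(current) = 33 - 6 = 27

27
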